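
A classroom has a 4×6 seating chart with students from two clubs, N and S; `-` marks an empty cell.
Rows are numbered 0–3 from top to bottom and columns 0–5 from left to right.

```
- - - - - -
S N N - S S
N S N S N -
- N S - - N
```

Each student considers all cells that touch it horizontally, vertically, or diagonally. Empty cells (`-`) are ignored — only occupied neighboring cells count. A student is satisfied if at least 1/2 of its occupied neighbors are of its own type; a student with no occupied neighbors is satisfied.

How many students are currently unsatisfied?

4

Row 1: (1,0)S 1/3 unhappy · (1,1)N 3/5 ok · (1,2)N 2/4 ok · (1,4)S 2/3 ok · (1,5)S 1/2 ok
Row 2: (2,0)N 2/4 ok · (2,1)S 2/7 unhappy · (2,2)N 3/6 ok · (2,3)S 2/5 unhappy · (2,4)N 1/4 unhappy
Row 3: (3,1)N 2/4 ok · (3,2)S 2/4 ok · (3,5)N 1/1 ok
Unsatisfied: (1,0), (2,1), (2,3), (2,4) — 4 in total.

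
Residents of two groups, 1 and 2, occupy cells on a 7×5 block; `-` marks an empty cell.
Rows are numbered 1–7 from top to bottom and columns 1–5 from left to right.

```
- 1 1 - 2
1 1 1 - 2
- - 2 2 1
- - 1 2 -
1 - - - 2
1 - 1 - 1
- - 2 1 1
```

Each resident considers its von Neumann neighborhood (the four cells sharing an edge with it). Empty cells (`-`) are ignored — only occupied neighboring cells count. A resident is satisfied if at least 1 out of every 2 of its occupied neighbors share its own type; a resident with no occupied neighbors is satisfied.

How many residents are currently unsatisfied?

6

Row 1: (1,2)1 2/2 satisfied · (1,3)1 2/2 satisfied · (1,5)2 1/1 satisfied
Row 2: (2,1)1 1/1 satisfied · (2,2)1 3/3 satisfied · (2,3)1 2/3 satisfied · (2,5)2 1/2 satisfied
Row 3: (3,3)2 1/3 not · (3,4)2 2/3 satisfied · (3,5)1 0/2 not
Row 4: (4,3)1 0/2 not · (4,4)2 1/2 satisfied
Row 5: (5,1)1 1/1 satisfied · (5,5)2 0/1 not
Row 6: (6,1)1 1/1 satisfied · (6,3)1 0/1 not · (6,5)1 1/2 satisfied
Row 7: (7,3)2 0/2 not · (7,4)1 1/2 satisfied · (7,5)1 2/2 satisfied
Unsatisfied: (3,3), (3,5), (4,3), (5,5), (6,3), (7,3) — 6 in total.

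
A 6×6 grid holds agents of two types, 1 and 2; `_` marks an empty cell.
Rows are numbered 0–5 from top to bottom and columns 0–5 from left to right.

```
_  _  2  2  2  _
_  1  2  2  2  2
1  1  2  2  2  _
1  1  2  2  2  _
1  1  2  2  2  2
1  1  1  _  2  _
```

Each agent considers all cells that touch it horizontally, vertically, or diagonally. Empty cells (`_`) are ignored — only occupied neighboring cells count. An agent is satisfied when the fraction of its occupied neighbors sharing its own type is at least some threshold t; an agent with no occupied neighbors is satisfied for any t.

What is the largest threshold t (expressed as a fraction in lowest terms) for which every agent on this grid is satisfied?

2/5

Row 0: (0,2)2 3/4 · (0,3)2 5/5 · (0,4)2 4/4
Row 1: (1,1)1 2/5 · (1,2)2 5/7 · (1,3)2 8/8 · (1,4)2 6/6 · (1,5)2 3/3
Row 2: (2,0)1 4/4 · (2,1)1 4/7 · (2,2)2 5/8 · (2,3)2 8/8 · (2,4)2 6/6
Row 3: (3,0)1 5/5 · (3,1)1 5/8 · (3,2)2 5/8 · (3,3)2 8/8 · (3,4)2 6/6
Row 4: (4,0)1 5/5 · (4,1)1 6/8 · (4,2)2 3/7 · (4,3)2 6/7 · (4,4)2 5/5 · (4,5)2 3/3
Row 5: (5,0)1 3/3 · (5,1)1 4/5 · (5,2)1 2/4 · (5,4)2 3/3
The smallest same-type fraction is 2/5 at (1,1), which reduces to 2/5. Any threshold above that leaves this agent unsatisfied.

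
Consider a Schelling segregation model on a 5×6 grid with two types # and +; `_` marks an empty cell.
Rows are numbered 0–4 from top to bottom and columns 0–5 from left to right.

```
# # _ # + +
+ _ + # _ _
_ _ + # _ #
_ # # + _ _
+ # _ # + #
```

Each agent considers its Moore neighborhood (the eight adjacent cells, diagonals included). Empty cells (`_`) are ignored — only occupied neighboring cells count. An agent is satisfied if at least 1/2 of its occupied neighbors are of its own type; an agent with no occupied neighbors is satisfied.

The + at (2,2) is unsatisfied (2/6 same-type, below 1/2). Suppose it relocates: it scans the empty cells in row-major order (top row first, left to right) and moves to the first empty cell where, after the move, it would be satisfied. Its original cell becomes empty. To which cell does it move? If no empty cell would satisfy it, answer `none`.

Vacating (2,2). Empty cells in order:
  (0,2): 1/4 same-type → still unsatisfied.
  (1,1): 2/4 same-type → satisfied — stop here.

(1,1)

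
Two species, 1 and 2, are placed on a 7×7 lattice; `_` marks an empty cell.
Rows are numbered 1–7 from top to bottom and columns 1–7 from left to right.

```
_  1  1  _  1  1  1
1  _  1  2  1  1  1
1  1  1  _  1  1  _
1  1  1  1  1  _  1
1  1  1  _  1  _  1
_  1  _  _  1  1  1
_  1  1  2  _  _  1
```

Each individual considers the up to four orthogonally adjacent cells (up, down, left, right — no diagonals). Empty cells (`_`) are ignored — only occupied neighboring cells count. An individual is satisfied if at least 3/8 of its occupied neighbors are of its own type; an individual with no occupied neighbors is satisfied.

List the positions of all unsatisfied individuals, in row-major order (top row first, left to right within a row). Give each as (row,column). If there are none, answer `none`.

(1,2)1 1/1 ✓
(1,3)1 2/2 ✓
(1,5)1 2/2 ✓
(1,6)1 3/3 ✓
(1,7)1 2/2 ✓
(2,1)1 1/1 ✓
(2,3)1 2/3 ✓
(2,4)2 0/2 ✗
(2,5)1 3/4 ✓
(2,6)1 4/4 ✓
(2,7)1 2/2 ✓
(3,1)1 3/3 ✓
(3,2)1 3/3 ✓
(3,3)1 3/3 ✓
(3,5)1 3/3 ✓
(3,6)1 2/2 ✓
(4,1)1 3/3 ✓
(4,2)1 4/4 ✓
(4,3)1 4/4 ✓
(4,4)1 2/2 ✓
(4,5)1 3/3 ✓
(4,7)1 1/1 ✓
(5,1)1 2/2 ✓
(5,2)1 4/4 ✓
(5,3)1 2/2 ✓
(5,5)1 2/2 ✓
(5,7)1 2/2 ✓
(6,2)1 2/2 ✓
(6,5)1 2/2 ✓
(6,6)1 2/2 ✓
(6,7)1 3/3 ✓
(7,2)1 2/2 ✓
(7,3)1 1/2 ✓
(7,4)2 0/1 ✗
(7,7)1 1/1 ✓

(2,4), (7,4)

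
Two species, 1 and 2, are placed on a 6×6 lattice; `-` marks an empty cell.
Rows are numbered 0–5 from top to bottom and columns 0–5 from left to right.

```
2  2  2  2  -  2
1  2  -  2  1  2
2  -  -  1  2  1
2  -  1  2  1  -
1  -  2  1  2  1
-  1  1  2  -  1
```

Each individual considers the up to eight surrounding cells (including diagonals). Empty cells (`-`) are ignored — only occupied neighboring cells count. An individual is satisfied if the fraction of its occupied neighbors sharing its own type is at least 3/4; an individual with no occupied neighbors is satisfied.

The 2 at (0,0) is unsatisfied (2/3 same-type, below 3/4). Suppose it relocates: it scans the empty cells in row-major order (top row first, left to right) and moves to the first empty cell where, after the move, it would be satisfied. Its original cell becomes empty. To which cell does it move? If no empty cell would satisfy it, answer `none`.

Vacating (0,0). Empty cells in order:
  (0,4): 4/5 same-type → satisfied — stop here.

(0,4)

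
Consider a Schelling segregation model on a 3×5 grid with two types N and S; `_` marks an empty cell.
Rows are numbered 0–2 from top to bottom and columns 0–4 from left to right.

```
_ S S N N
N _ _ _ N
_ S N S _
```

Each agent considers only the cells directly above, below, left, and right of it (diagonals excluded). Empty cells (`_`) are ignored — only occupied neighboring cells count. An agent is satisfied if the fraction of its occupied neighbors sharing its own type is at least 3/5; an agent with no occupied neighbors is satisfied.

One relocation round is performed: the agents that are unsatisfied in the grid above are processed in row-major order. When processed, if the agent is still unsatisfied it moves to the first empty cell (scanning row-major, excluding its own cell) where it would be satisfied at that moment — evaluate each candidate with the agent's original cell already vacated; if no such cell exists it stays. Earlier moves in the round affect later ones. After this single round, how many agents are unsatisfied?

1

Initially unsatisfied (in order): (0,2), (0,3), (2,1), (2,2), (2,3).
  (0,2) → (1,1).
  (0,3): now satisfied by earlier moves; stays.
  (2,1): no empty cell satisfies it; stays.
  (2,2) → (1,3).
  (2,3) → (2,2).
Resulting grid:
_ S _ N N
N S _ N N
_ S S _ _
Unsatisfied now: (1,0).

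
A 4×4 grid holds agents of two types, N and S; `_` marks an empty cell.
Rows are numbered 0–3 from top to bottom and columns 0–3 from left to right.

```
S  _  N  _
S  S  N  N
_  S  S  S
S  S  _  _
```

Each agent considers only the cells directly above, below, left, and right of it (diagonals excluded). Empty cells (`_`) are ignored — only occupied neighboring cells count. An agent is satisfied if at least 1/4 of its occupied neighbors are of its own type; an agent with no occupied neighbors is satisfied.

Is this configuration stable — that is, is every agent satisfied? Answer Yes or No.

Row 0: (0,0)S 1/1 ok · (0,2)N 1/1 ok
Row 1: (1,0)S 2/2 ok · (1,1)S 2/3 ok · (1,2)N 2/4 ok · (1,3)N 1/2 ok
Row 2: (2,1)S 3/3 ok · (2,2)S 2/3 ok · (2,3)S 1/2 ok
Row 3: (3,0)S 1/1 ok · (3,1)S 2/2 ok
All meet the threshold, so the configuration is stable.

Yes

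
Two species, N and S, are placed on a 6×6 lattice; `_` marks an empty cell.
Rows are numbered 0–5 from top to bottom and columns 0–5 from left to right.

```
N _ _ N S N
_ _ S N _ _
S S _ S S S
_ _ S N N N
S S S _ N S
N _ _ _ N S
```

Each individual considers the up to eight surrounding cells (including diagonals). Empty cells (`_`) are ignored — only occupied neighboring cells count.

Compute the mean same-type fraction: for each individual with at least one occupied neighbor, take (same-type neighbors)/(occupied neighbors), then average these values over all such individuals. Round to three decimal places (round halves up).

(0,0)N — no occupied neighbors
(0,3)N 1/3
(0,4)S 0/3
(0,5)N 0/1
(1,2)S 2/4
(1,3)N 1/5
(2,0)S 1/1
(2,1)S 3/3
(2,3)S 3/6
(2,4)S 2/6
(2,5)S 1/3
(3,2)S 4/5
(3,3)N 2/6
(3,4)N 3/7
(3,5)N 2/5
(4,0)S 1/2
(4,1)S 3/4
(4,2)S 2/3
(4,4)N 4/6
(4,5)S 1/5
(5,0)N 0/2
(5,4)N 1/3
(5,5)S 1/3
Sum over 22 individuals: 1/3 + 0/3 + 0/1 + 2/4 + 1/5 + 1/1 + 3/3 + 3/6 + 2/6 + 1/3 + 4/5 + 2/6 + 3/7 + 2/5 + 1/2 + 3/4 + 2/3 + 4/6 + 1/5 + 0/2 + 1/3 + 1/3 = 4037/420; mean = 4037/420 ÷ 22 = 367/840 = 0.436904… → 0.437.

0.437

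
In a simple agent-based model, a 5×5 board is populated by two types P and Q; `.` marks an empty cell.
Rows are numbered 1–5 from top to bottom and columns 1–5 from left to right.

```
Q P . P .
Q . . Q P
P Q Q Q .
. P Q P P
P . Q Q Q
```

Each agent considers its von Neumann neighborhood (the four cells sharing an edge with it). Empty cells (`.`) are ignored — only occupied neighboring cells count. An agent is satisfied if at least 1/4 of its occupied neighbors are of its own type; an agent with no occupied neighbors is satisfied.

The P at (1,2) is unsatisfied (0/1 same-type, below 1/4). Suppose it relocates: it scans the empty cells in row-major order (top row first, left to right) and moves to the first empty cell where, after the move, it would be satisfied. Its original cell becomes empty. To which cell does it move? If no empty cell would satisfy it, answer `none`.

Vacating (1,2). Empty cells in order:
  (1,3): 1/1 same-type → satisfied — stop here.

(1,3)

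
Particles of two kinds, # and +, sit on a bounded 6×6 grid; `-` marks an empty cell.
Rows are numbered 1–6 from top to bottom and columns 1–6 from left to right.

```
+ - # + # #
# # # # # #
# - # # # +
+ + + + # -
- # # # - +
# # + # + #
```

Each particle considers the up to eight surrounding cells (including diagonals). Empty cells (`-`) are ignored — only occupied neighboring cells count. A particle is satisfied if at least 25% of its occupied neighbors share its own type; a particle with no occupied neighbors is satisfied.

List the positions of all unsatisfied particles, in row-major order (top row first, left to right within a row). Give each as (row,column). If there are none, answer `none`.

(1,1)+ 0/2 unhappy
(1,3)# 3/4 ok
(1,4)+ 0/5 unhappy
(1,5)# 4/5 ok
(1,6)# 3/3 ok
(2,1)# 2/3 ok
(2,2)# 5/6 ok
(2,3)# 5/6 ok
(2,4)# 7/8 ok
(2,5)# 6/8 ok
(2,6)# 4/5 ok
(3,1)# 2/4 ok
(3,3)# 4/7 ok
(3,4)# 6/8 ok
(3,5)# 5/7 ok
(3,6)+ 0/4 unhappy
(4,1)+ 1/3 ok
(4,2)+ 2/6 ok
(4,3)+ 2/7 ok
(4,4)+ 1/7 unhappy
(4,5)# 3/6 ok
(5,2)# 3/7 ok
(5,3)# 4/8 ok
(5,4)# 3/7 ok
(5,6)+ 1/3 ok
(6,1)# 2/2 ok
(6,2)# 3/4 ok
(6,3)+ 0/5 unhappy
(6,4)# 2/4 ok
(6,5)+ 1/4 ok
(6,6)# 0/2 unhappy

(1,1), (1,4), (3,6), (4,4), (6,3), (6,6)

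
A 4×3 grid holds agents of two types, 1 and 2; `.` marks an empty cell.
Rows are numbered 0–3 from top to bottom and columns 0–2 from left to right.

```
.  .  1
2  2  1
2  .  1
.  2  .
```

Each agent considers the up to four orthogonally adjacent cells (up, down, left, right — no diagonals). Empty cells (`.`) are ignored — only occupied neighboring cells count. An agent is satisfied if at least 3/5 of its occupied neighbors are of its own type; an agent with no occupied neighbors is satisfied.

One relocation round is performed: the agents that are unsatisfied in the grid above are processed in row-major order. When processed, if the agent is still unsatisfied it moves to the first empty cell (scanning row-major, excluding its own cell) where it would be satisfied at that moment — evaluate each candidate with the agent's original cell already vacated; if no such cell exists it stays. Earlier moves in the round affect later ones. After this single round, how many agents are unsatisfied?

0

Initially unsatisfied (in order): (1,1).
  (1,1) → (0,0).
Resulting grid:
2 . 1
2 . 1
2 . 1
. 2 .
All satisfied now.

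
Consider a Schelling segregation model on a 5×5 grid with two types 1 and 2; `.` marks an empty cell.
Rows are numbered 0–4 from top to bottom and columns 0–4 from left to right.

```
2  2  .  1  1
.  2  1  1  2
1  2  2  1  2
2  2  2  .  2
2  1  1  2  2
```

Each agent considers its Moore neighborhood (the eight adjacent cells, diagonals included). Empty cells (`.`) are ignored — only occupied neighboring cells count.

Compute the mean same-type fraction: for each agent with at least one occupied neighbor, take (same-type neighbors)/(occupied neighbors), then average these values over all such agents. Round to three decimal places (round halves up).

0.565

Row 0: (0,0)2 2/2 · (0,1)2 2/3 · (0,3)1 3/4 · (0,4)1 2/3
Row 1: (1,1)2 4/6 · (1,2)1 3/7 · (1,3)1 4/7 · (1,4)2 1/5
Row 2: (2,0)1 0/4 · (2,1)2 5/7 · (2,2)2 4/7 · (2,3)1 2/7 · (2,4)2 2/4
Row 3: (3,0)2 3/5 · (3,1)2 5/8 · (3,2)2 4/7 · (3,4)2 3/4
Row 4: (4,0)2 2/3 · (4,1)1 1/5 · (4,2)1 1/4 · (4,3)2 3/4 · (4,4)2 2/2
Sum over 22 agents: 2/2 + 2/3 + 3/4 + 2/3 + 4/6 + 3/7 + 4/7 + 1/5 + 0/4 + 5/7 + 4/7 + 2/7 + 2/4 + 3/5 + 5/8 + 4/7 + 3/4 + 2/3 + 1/5 + 1/4 + 3/4 + 2/2 = 2089/168; mean = 2089/168 ÷ 22 = 2089/3696 = 0.565205… → 0.565.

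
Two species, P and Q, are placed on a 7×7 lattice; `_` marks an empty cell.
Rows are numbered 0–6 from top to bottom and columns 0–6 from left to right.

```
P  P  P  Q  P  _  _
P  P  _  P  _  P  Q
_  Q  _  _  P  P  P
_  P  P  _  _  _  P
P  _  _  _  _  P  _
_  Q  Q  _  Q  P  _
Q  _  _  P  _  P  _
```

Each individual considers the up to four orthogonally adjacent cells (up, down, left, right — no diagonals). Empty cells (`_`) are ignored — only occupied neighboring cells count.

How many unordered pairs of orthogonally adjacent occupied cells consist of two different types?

8

Scan each occupied cell's neighbors to the right and below so each pair is counted once.
From row 0: 3 unlike of 7 pairs (running 3/7).
From row 1: 3 unlike of 5 pairs (running 6/12).
From row 2: 1 unlike of 4 pairs (running 7/16).
From row 3: 0 unlike of 1 pairs (running 7/17).
From row 4: 0 unlike of 1 pairs (running 7/18).
From row 5: 1 unlike of 3 pairs (running 8/21).
Total adjacent occupied pairs: 21; unlike-type pairs: 8.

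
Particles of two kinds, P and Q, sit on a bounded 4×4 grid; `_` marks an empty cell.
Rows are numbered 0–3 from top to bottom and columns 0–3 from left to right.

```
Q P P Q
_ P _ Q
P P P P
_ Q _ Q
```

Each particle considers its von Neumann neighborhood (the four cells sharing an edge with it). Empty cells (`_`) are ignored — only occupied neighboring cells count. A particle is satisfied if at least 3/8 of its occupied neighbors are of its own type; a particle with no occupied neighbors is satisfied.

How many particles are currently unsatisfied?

Row 0: (0,0)Q 0/1 unhappy · (0,1)P 2/3 ok · (0,2)P 1/2 ok · (0,3)Q 1/2 ok
Row 1: (1,1)P 2/2 ok · (1,3)Q 1/2 ok
Row 2: (2,0)P 1/1 ok · (2,1)P 3/4 ok · (2,2)P 2/2 ok · (2,3)P 1/3 unhappy
Row 3: (3,1)Q 0/1 unhappy · (3,3)Q 0/1 unhappy
Unsatisfied: (0,0), (2,3), (3,1), (3,3) — 4 in total.

4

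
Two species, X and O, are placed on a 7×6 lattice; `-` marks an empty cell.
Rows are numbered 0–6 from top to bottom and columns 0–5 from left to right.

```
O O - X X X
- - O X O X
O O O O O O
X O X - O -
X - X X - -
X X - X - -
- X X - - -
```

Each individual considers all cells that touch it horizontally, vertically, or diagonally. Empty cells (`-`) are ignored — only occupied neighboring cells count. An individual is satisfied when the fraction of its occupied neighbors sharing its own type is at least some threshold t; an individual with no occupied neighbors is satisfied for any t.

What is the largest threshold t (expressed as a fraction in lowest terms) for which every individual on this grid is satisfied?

1/4

Row 0: (0,0)O 1/1 · (0,1)O 2/2 · (0,3)X 2/4 · (0,4)X 4/5 · (0,5)X 2/3
Row 1: (1,2)O 4/6 · (1,3)X 2/7 · (1,4)O 3/8 · (1,5)X 2/5
Row 2: (2,0)O 2/3 · (2,1)O 4/6 · (2,2)O 4/6 · (2,3)O 5/7 · (2,4)O 4/6 · (2,5)O 3/4
Row 3: (3,0)X 1/4 · (3,1)O 3/7 · (3,2)X 2/6 · (3,4)O 3/4
Row 4: (4,0)X 3/4 · (4,2)X 4/5 · (4,3)X 3/4
Row 5: (5,0)X 3/3 · (5,1)X 5/5 · (5,3)X 3/3
Row 6: (6,1)X 3/3 · (6,2)X 3/3
The smallest same-type fraction is 1/4 at (3,0), which reduces to 1/4. Any threshold above that leaves this individual unsatisfied.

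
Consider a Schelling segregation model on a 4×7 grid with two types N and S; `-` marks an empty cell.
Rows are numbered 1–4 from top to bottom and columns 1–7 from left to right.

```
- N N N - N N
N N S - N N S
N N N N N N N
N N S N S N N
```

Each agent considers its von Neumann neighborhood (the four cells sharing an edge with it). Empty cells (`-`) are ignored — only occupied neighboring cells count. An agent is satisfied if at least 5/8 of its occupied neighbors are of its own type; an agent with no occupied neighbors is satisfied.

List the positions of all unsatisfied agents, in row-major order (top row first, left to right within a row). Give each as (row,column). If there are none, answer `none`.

Row 1: (1,2)N 2/2 ✓ · (1,3)N 2/3 ✓ · (1,4)N 1/1 ✓ · (1,6)N 2/2 ✓ · (1,7)N 1/2 ✗
Row 2: (2,1)N 2/2 ✓ · (2,2)N 3/4 ✓ · (2,3)S 0/3 ✗ · (2,5)N 2/2 ✓ · (2,6)N 3/4 ✓ · (2,7)S 0/3 ✗
Row 3: (3,1)N 3/3 ✓ · (3,2)N 4/4 ✓ · (3,3)N 2/4 ✗ · (3,4)N 3/3 ✓ · (3,5)N 3/4 ✓ · (3,6)N 4/4 ✓ · (3,7)N 2/3 ✓
Row 4: (4,1)N 2/2 ✓ · (4,2)N 2/3 ✓ · (4,3)S 0/3 ✗ · (4,4)N 1/3 ✗ · (4,5)S 0/3 ✗ · (4,6)N 2/3 ✓ · (4,7)N 2/2 ✓

(1,7), (2,3), (2,7), (3,3), (4,3), (4,4), (4,5)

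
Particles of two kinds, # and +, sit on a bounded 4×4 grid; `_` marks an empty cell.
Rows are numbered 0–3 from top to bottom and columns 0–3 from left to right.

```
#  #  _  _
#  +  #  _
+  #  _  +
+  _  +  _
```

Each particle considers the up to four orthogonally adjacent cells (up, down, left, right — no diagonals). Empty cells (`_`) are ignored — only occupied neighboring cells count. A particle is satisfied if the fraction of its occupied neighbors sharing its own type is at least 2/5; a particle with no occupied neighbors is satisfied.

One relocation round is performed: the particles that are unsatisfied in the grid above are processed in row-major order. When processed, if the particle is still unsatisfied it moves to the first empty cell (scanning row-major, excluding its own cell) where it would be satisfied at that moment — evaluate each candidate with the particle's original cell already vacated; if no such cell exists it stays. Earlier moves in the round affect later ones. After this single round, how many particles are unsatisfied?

0

Initially unsatisfied (in order): (1,0), (1,1), (1,2), (2,0), (2,1).
  (1,0) → (0,2).
  (1,1) → (1,0).
  (1,2): now satisfied by earlier moves; stays.
  (2,0): now satisfied by earlier moves; stays.
  (2,1) → (0,3).
Resulting grid:
# # # #
+ _ # _
+ _ _ +
+ _ + _
All satisfied now.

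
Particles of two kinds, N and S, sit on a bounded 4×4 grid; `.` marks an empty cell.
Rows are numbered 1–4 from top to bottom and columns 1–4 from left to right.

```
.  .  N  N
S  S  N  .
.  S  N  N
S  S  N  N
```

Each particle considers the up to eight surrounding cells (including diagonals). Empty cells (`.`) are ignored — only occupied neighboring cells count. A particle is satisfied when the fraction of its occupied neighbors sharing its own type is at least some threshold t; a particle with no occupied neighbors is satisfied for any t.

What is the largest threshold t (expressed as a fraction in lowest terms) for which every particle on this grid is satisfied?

Row 1: (1,3)N 2/3 · (1,4)N 2/2
Row 2: (2,1)S 2/2 · (2,2)S 2/5 · (2,3)N 4/6
Row 3: (3,2)S 4/7 · (3,3)N 4/7 · (3,4)N 4/4
Row 4: (4,1)S 2/2 · (4,2)S 2/4 · (4,3)N 3/5 · (4,4)N 3/3
The smallest same-type fraction is 2/5 at (2,2), which reduces to 2/5. Any threshold above that leaves this particle unsatisfied.

2/5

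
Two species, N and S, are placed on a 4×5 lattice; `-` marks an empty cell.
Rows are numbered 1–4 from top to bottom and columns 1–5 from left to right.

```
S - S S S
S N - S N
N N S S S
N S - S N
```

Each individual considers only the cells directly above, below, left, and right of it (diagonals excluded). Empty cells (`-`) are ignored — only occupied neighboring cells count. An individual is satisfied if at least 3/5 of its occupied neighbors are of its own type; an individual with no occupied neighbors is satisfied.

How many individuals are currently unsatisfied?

11

(1,1)S 1/1 satisfied
(1,3)S 1/1 satisfied
(1,4)S 3/3 satisfied
(1,5)S 1/2 not
(2,1)S 1/3 not
(2,2)N 1/2 not
(2,4)S 2/3 satisfied
(2,5)N 0/3 not
(3,1)N 2/3 satisfied
(3,2)N 2/4 not
(3,3)S 1/2 not
(3,4)S 4/4 satisfied
(3,5)S 1/3 not
(4,1)N 1/2 not
(4,2)S 0/2 not
(4,4)S 1/2 not
(4,5)N 0/2 not
Unsatisfied: (1,5), (2,1), (2,2), (2,5), (3,2), (3,3), (3,5), (4,1), (4,2), (4,4), (4,5) — 11 in total.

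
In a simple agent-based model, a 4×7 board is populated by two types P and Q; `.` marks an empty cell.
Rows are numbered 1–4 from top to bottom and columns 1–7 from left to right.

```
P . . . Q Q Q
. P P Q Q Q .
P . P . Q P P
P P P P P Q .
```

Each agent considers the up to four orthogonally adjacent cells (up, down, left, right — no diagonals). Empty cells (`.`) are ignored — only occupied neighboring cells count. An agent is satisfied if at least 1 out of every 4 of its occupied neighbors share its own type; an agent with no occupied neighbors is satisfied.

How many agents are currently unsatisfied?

1

Row 1: (1,1)P 0/0 satisfied · (1,5)Q 2/2 satisfied · (1,6)Q 3/3 satisfied · (1,7)Q 1/1 satisfied
Row 2: (2,2)P 1/1 satisfied · (2,3)P 2/3 satisfied · (2,4)Q 1/2 satisfied · (2,5)Q 4/4 satisfied · (2,6)Q 2/3 satisfied
Row 3: (3,1)P 1/1 satisfied · (3,3)P 2/2 satisfied · (3,5)Q 1/3 satisfied · (3,6)P 1/4 satisfied · (3,7)P 1/1 satisfied
Row 4: (4,1)P 2/2 satisfied · (4,2)P 2/2 satisfied · (4,3)P 3/3 satisfied · (4,4)P 2/2 satisfied · (4,5)P 1/3 satisfied · (4,6)Q 0/2 not
Unsatisfied: (4,6) — 1 in total.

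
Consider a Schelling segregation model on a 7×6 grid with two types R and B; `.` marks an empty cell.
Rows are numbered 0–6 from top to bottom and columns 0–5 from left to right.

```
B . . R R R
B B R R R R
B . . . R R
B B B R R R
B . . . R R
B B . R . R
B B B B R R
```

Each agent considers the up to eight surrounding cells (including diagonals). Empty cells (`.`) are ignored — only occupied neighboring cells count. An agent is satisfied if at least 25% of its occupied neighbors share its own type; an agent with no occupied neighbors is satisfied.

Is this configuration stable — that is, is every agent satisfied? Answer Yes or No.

Row 0: (0,0)B 2/2 ✓ · (0,3)R 4/4 ✓ · (0,4)R 5/5 ✓ · (0,5)R 3/3 ✓
Row 1: (1,0)B 3/3 ✓ · (1,1)B 3/4 ✓ · (1,2)R 2/3 ✓ · (1,3)R 5/5 ✓ · (1,4)R 7/7 ✓ · (1,5)R 5/5 ✓
Row 2: (2,0)B 4/4 ✓ · (2,4)R 7/7 ✓ · (2,5)R 5/5 ✓
Row 3: (3,0)B 3/3 ✓ · (3,1)B 4/4 ✓ · (3,2)B 1/2 ✓ · (3,3)R 3/4 ✓ · (3,4)R 6/6 ✓ · (3,5)R 5/5 ✓
Row 4: (4,0)B 4/4 ✓ · (4,4)R 6/6 ✓ · (4,5)R 4/4 ✓
Row 5: (5,0)B 4/4 ✓ · (5,1)B 5/5 ✓ · (5,3)R 2/4 ✓ · (5,5)R 4/4 ✓
Row 6: (6,0)B 3/3 ✓ · (6,1)B 4/4 ✓ · (6,2)B 3/4 ✓ · (6,3)B 1/3 ✓ · (6,4)R 3/4 ✓ · (6,5)R 2/2 ✓
All meet the threshold, so the configuration is stable.

Yes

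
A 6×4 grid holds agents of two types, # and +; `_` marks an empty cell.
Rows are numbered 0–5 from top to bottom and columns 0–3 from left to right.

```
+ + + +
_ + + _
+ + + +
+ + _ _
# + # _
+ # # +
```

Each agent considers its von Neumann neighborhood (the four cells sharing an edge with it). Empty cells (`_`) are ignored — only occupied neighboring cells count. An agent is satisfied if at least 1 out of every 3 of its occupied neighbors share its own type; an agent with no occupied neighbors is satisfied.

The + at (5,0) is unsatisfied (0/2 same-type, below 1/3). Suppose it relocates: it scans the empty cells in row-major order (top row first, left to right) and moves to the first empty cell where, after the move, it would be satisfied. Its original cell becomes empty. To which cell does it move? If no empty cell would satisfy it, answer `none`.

Vacating (5,0). Empty cells in order:
  (1,0): 3/3 same-type → satisfied — stop here.

(1,0)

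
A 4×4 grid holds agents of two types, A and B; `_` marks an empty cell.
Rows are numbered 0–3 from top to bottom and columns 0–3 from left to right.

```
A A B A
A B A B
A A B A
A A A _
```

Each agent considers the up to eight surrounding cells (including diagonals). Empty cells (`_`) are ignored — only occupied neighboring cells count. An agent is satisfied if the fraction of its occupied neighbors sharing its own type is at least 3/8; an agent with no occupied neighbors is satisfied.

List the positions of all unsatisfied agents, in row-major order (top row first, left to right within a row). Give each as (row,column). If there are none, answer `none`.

(0,3), (1,1), (2,2)

(0,0)A 2/3 ✓
(0,1)A 3/5 ✓
(0,2)B 2/5 ✓
(0,3)A 1/3 ✗
(1,0)A 4/5 ✓
(1,1)B 2/8 ✗
(1,2)A 4/8 ✓
(1,3)B 2/5 ✓
(2,0)A 4/5 ✓
(2,1)A 6/8 ✓
(2,2)B 2/7 ✗
(2,3)A 2/4 ✓
(3,0)A 3/3 ✓
(3,1)A 4/5 ✓
(3,2)A 3/4 ✓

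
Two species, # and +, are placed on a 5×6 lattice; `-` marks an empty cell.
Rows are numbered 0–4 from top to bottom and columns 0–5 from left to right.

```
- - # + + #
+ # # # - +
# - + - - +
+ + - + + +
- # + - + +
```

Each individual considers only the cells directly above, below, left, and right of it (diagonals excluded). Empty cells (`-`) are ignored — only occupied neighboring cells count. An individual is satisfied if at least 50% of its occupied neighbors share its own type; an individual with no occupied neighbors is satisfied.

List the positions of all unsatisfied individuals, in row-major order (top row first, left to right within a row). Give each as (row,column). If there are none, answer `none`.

(0,2)# 1/2 ✓
(0,3)+ 1/3 ✗
(0,4)+ 1/2 ✓
(0,5)# 0/2 ✗
(1,0)+ 0/2 ✗
(1,1)# 1/2 ✓
(1,2)# 3/4 ✓
(1,3)# 1/2 ✓
(1,5)+ 1/2 ✓
(2,0)# 0/2 ✗
(2,2)+ 0/1 ✗
(2,5)+ 2/2 ✓
(3,0)+ 1/2 ✓
(3,1)+ 1/2 ✓
(3,3)+ 1/1 ✓
(3,4)+ 3/3 ✓
(3,5)+ 3/3 ✓
(4,1)# 0/2 ✗
(4,2)+ 0/1 ✗
(4,4)+ 2/2 ✓
(4,5)+ 2/2 ✓

(0,3), (0,5), (1,0), (2,0), (2,2), (4,1), (4,2)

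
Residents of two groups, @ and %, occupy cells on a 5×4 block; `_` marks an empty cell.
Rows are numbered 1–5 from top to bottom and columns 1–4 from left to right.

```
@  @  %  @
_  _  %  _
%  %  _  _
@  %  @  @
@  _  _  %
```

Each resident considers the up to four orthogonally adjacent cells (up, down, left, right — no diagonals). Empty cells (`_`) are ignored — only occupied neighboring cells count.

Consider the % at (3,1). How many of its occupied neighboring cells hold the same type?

Occupied neighbors of (3,1): (4,1)=@, (3,2)=%.
Same type (%): 1 of 2.

1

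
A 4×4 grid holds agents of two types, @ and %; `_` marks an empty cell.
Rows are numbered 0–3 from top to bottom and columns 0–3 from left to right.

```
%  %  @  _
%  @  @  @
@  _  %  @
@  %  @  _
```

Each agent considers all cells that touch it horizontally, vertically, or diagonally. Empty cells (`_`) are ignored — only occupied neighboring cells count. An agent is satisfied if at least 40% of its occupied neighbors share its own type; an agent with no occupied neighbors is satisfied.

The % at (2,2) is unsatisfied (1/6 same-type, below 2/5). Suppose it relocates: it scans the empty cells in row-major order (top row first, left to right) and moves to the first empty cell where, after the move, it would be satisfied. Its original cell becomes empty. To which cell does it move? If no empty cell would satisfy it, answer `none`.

Vacating (2,2). Empty cells in order:
  (0,3): 0/3 same-type → still unsatisfied.
  (2,1): 2/7 same-type → still unsatisfied.
  (3,3): 0/2 same-type → still unsatisfied.

none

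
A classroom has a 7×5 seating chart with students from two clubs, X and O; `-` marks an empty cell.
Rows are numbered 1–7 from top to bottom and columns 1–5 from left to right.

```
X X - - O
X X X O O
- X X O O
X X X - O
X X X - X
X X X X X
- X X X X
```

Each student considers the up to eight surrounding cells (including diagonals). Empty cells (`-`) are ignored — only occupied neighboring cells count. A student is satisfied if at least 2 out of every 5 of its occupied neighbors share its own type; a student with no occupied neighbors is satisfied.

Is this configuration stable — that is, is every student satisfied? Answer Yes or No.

(1,1)X 3/3 ✓
(1,2)X 4/4 ✓
(1,5)O 2/2 ✓
(2,1)X 4/4 ✓
(2,2)X 6/6 ✓
(2,3)X 4/6 ✓
(2,4)O 4/6 ✓
(2,5)O 4/4 ✓
(3,2)X 7/7 ✓
(3,3)X 5/7 ✓
(3,4)O 4/7 ✓
(3,5)O 4/4 ✓
(4,1)X 4/4 ✓
(4,2)X 7/7 ✓
(4,3)X 5/6 ✓
(4,5)O 2/3 ✓
(5,1)X 5/5 ✓
(5,2)X 8/8 ✓
(5,3)X 6/6 ✓
(5,5)X 2/3 ✓
(6,1)X 4/4 ✓
(6,2)X 7/7 ✓
(6,3)X 7/7 ✓
(6,4)X 7/7 ✓
(6,5)X 4/4 ✓
(7,2)X 4/4 ✓
(7,3)X 5/5 ✓
(7,4)X 5/5 ✓
(7,5)X 3/3 ✓
All meet the threshold, so the configuration is stable.

Yes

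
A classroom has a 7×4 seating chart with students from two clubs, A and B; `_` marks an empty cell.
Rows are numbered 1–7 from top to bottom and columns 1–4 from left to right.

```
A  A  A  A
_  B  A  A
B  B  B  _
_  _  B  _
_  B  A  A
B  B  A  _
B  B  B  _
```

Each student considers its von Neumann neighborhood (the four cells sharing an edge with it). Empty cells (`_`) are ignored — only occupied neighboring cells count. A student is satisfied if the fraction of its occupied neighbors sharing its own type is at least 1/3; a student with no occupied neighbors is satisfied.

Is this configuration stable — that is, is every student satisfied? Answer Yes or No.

Row 1: (1,1)A 1/1 satisfied · (1,2)A 2/3 satisfied · (1,3)A 3/3 satisfied · (1,4)A 2/2 satisfied
Row 2: (2,2)B 1/3 satisfied · (2,3)A 2/4 satisfied · (2,4)A 2/2 satisfied
Row 3: (3,1)B 1/1 satisfied · (3,2)B 3/3 satisfied · (3,3)B 2/3 satisfied
Row 4: (4,3)B 1/2 satisfied
Row 5: (5,2)B 1/2 satisfied · (5,3)A 2/4 satisfied · (5,4)A 1/1 satisfied
Row 6: (6,1)B 2/2 satisfied · (6,2)B 3/4 satisfied · (6,3)A 1/3 satisfied
Row 7: (7,1)B 2/2 satisfied · (7,2)B 3/3 satisfied · (7,3)B 1/2 satisfied
All meet the threshold, so the configuration is stable.

Yes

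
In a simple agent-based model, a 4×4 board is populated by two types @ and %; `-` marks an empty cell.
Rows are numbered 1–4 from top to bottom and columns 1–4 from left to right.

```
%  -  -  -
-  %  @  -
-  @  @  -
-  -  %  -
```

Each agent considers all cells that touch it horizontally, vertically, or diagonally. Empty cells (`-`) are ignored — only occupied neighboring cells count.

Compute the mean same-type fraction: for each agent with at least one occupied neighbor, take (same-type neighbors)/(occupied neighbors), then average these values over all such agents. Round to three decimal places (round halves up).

0.486

Row 1: (1,1)% 1/1
Row 2: (2,2)% 1/4 · (2,3)@ 2/3
Row 3: (3,2)@ 2/4 · (3,3)@ 2/4
Row 4: (4,3)% 0/2
Sum over 6 agents: 1/1 + 1/4 + 2/3 + 2/4 + 2/4 + 0/2 = 35/12; mean = 35/12 ÷ 6 = 35/72 = 0.486111… → 0.486.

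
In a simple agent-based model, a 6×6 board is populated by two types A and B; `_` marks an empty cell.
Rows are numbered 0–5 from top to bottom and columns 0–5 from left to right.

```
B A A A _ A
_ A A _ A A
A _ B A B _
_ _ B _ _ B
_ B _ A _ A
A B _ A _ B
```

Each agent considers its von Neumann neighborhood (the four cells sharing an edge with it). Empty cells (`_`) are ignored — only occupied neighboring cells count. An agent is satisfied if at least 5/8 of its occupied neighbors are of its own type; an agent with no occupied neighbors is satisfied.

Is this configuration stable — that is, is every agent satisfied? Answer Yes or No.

Row 0: (0,0)B 0/1 unhappy · (0,1)A 2/3 ok · (0,2)A 3/3 ok · (0,3)A 1/1 ok · (0,5)A 1/1 ok
Row 1: (1,1)A 2/2 ok · (1,2)A 2/3 ok · (1,4)A 1/2 unhappy · (1,5)A 2/2 ok
Row 2: (2,0)A 0/0 ok · (2,2)B 1/3 unhappy · (2,3)A 0/2 unhappy · (2,4)B 0/2 unhappy
Row 3: (3,2)B 1/1 ok · (3,5)B 0/1 unhappy
Row 4: (4,1)B 1/1 ok · (4,3)A 1/1 ok · (4,5)A 0/2 unhappy
Row 5: (5,0)A 0/1 unhappy · (5,1)B 1/2 unhappy · (5,3)A 1/1 ok · (5,5)B 0/1 unhappy
For instance (0,0) has only 0/1 same-type neighbors, below 5/8.

No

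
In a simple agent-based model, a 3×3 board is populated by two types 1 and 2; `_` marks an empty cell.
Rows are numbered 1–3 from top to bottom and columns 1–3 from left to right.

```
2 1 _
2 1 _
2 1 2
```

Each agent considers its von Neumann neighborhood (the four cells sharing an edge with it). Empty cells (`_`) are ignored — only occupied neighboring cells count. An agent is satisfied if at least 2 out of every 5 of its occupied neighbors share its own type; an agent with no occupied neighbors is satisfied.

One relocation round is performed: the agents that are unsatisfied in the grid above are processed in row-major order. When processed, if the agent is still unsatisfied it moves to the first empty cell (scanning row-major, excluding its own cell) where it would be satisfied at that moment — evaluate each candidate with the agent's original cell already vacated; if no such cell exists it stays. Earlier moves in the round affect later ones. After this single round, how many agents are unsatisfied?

Initially unsatisfied (in order): (3,2), (3,3).
  (3,2) → (1,3).
  (3,3): now satisfied by earlier moves; stays.
Resulting grid:
2 1 1
2 1 _
2 _ 2
All satisfied now.

0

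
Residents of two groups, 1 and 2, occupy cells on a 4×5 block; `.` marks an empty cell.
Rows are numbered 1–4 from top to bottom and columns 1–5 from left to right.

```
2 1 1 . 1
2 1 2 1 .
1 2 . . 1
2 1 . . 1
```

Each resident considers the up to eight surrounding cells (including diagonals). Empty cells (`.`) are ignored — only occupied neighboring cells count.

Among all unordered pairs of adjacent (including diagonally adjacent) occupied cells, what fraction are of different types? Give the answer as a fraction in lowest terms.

Scan each occupied cell's neighbors to the right and below (and the two forward diagonals) so each pair is counted once.
Row 1: 2(1,1)–1(1,2)≠ 2(1,1)–2(2,1)= 2(1,1)–1(2,2)≠ 1(1,2)–1(1,3)= 1(1,2)–1(2,2)= 1(1,2)–2(2,3)≠ 1(1,2)–2(2,1)≠ 1(1,3)–2(2,3)≠ 1(1,3)–1(2,4)= 1(1,3)–1(2,2)= 1(1,5)–1(2,4)=  → 5/11 unlike.
Row 2: 2(2,1)–1(2,2)≠ 2(2,1)–1(3,1)≠ 2(2,1)–2(3,2)= 1(2,2)–2(2,3)≠ 1(2,2)–2(3,2)≠ 1(2,2)–1(3,1)= 2(2,3)–1(2,4)≠ 2(2,3)–2(3,2)= 1(2,4)–1(3,5)=  → 5/9 unlike.
Row 3: 1(3,1)–2(3,2)≠ 1(3,1)–2(4,1)≠ 1(3,1)–1(4,2)= 2(3,2)–1(4,2)≠ 2(3,2)–2(4,1)= 1(3,5)–1(4,5)=  → 3/6 unlike.
Row 4: 2(4,1)–1(4,2)≠  → 1/1 unlike.
Total adjacent occupied pairs: 27; unlike-type pairs: 14.
14/27 is already in lowest terms.

14/27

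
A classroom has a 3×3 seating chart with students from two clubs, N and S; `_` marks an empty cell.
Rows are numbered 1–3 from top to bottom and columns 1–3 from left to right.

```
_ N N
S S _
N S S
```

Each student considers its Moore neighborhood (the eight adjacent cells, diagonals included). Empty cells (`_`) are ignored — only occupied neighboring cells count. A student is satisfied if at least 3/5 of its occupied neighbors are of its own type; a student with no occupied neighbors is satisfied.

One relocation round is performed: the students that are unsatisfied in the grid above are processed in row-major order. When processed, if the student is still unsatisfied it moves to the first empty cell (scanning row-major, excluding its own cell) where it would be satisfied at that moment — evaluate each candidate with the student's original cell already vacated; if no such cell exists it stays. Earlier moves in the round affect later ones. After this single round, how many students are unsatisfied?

4

Initially unsatisfied (in order): (1,2), (1,3), (2,1), (2,2), (3,1).
  (1,2): no empty cell satisfies it; stays.
  (1,3): no empty cell satisfies it; stays.
  (2,1) → (2,3).
  (2,2): no empty cell satisfies it; stays.
  (3,1): no empty cell satisfies it; stays.
Resulting grid:
_ N N
_ S S
N S S
Unsatisfied now: (1,2), (1,3), (2,2), (3,1).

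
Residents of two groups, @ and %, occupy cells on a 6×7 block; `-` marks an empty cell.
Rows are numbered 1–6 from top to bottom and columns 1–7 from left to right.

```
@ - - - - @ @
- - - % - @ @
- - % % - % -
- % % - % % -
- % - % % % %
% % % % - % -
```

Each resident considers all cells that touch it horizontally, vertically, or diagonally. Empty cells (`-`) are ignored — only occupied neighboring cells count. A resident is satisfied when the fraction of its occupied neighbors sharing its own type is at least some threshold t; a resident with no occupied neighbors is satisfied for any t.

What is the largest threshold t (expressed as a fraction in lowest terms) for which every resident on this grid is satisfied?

Row 1: (1,1)@ — no occupied neighbors · (1,6)@ 3/3 · (1,7)@ 3/3
Row 2: (2,4)% 2/2 · (2,6)@ 3/4 · (2,7)@ 3/4
Row 3: (3,3)% 4/4 · (3,4)% 4/4 · (3,6)% 2/4
Row 4: (4,2)% 3/3 · (4,3)% 5/5 · (4,5)% 6/6 · (4,6)% 5/5
Row 5: (5,2)% 5/5 · (5,4)% 5/5 · (5,5)% 6/6 · (5,6)% 5/5 · (5,7)% 3/3
Row 6: (6,1)% 2/2 · (6,2)% 3/3 · (6,3)% 4/4 · (6,4)% 3/3 · (6,6)% 3/3
The smallest same-type fraction is 2/4 at (3,6), which reduces to 1/2. Any threshold above that leaves this resident unsatisfied.

1/2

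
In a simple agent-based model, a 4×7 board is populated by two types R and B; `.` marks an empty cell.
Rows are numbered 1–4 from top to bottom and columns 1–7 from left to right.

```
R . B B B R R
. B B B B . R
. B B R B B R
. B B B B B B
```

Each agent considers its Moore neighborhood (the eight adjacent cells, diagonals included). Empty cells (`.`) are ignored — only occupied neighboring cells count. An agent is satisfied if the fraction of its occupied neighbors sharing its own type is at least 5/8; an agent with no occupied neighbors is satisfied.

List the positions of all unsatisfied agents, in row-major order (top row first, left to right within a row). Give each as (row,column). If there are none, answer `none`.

(1,1)R 0/1 ✗
(1,3)B 4/4 ✓
(1,4)B 5/5 ✓
(1,5)B 3/4 ✓
(1,6)R 2/4 ✗
(1,7)R 2/2 ✓
(2,2)B 4/5 ✓
(2,3)B 6/7 ✓
(2,4)B 7/8 ✓
(2,5)B 5/7 ✓
(2,7)R 3/4 ✓
(3,2)B 5/5 ✓
(3,3)B 7/8 ✓
(3,4)R 0/8 ✗
(3,5)B 6/7 ✓
(3,6)B 5/7 ✓
(3,7)R 1/4 ✗
(4,2)B 3/3 ✓
(4,3)B 4/5 ✓
(4,4)B 4/5 ✓
(4,5)B 4/5 ✓
(4,6)B 4/5 ✓
(4,7)B 2/3 ✓

(1,1), (1,6), (3,4), (3,7)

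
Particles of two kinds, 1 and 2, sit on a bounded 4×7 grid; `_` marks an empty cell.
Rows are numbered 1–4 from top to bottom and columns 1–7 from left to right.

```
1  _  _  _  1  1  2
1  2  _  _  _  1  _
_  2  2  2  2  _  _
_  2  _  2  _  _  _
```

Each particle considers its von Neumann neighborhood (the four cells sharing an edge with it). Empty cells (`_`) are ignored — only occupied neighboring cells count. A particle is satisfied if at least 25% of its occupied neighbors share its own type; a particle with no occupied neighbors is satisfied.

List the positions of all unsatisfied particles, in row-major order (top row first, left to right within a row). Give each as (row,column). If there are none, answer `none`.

(1,1)1 1/1 satisfied
(1,5)1 1/1 satisfied
(1,6)1 2/3 satisfied
(1,7)2 0/1 not
(2,1)1 1/2 satisfied
(2,2)2 1/2 satisfied
(2,6)1 1/1 satisfied
(3,2)2 3/3 satisfied
(3,3)2 2/2 satisfied
(3,4)2 3/3 satisfied
(3,5)2 1/1 satisfied
(4,2)2 1/1 satisfied
(4,4)2 1/1 satisfied

(1,7)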